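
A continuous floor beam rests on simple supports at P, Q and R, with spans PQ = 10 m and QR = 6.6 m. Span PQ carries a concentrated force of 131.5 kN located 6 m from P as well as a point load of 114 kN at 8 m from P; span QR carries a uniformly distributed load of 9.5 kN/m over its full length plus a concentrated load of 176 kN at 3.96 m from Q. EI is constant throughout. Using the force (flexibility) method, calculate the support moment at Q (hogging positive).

M_Q = 349.1 kN·m

Insert a hinge at Q; M_Q is the redundant, and each span becomes simply supported.
Rotations at Q on the released spans (each span's end-slope, ×1/EI):
  span PQ: point load 131.5 at a = 6: Pab(L + a)/(6LEI) = 841.6/EI
  span PQ: point load 114 at a = 8: Pab(L + a)/(6LEI) = 547.2/EI
  span QR: UDL 9.5: wL³/(24EI) = 113.8/EI
  span QR: point load 176 at a = 3.96: Pab(L + b)/(6LEI) = 429.3/EI
  relative rotation θ_0 = (1389 + 543.1)/EI = 1932/EI
A unit hogging moment at Q produces rotation L₁/(3EI) + L₂/(3EI) = 5.533/EI.
Slope continuity at Q: θ_0 = M_Q·5.533/EI, so M_Q = 1932/5.533 = 349.1 kN·m (hogging).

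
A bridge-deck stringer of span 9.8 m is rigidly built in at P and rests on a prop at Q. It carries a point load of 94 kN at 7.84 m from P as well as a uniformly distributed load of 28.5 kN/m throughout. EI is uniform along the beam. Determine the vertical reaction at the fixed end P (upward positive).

Release the roller at Q. Primary structure: cantilever fixed at P.
Downward deflection at the released point Q due to the loads:
  point load 94 at a = 7.84: Pa²(3L − a)/(6EI) = 20761/EI
  UDL 28.5: wL⁴/(8EI) = 32859/EI
  δ_0 = 53621/EI
Flexibility coefficient — unit upward force at Q: δ_{QQ} = L³/(3EI) = 313.7/EI.
Compatibility at Q: δ_0 − R_Q·δ_{QQ} = 0, so R_Q = 53621/313.7 = 170.9 kN.
Vertical equilibrium: R_P = ΣP − R_Q = 373.3 − 170.9 = 202.4 kN.

R_P = 202.4 kN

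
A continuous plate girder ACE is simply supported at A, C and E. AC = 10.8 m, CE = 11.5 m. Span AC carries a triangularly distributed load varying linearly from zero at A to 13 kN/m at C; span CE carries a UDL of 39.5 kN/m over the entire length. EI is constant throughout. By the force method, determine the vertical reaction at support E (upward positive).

R_E = 193.6 kN

Take M_C as the redundant. Released structure: two simple spans AC and CE with a hinge at C.
Rotations at C on the released spans (each span's end-slope, ×1/EI):
  span AC: triangular load, peak 13: w₀L³/(45EI) = 363.9/EI
  span CE: UDL 39.5: wL³/(24EI) = 2503/EI
  relative rotation θ_0 = (363.9 + 2503)/EI = 2867/EI
A unit hogging moment at C produces rotation L₁/(3EI) + L₂/(3EI) = 7.433/EI.
Compatibility: M_C·(L₁+L₂)/(3EI) = θ_0, giving M_C = 385.7 kN·m (hogging).
Span CE, ΣM about E: R_C^{CE}·11.5 = 2612 + 385.7, so R_C^{CE} = 260.7 kN and R_E = 454.2 − 260.7 = 193.6 kN.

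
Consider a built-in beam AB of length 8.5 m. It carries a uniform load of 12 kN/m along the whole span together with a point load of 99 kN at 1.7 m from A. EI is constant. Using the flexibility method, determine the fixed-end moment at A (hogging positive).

Take the two fixed-end moments M_A, M_B as redundants; the released structure is the simple span AB.
On the primary (simply-supported) span, the end slopes from the loading are:
  at A: UDL 12: wL³/(24EI) = 307.1/EI
  at B: UDL 12: wL³/(24EI) = 307.1/EI
  at A: point load 99 at a = 1.7: Pab(L + b)/(6LEI) = 343.3/EI
  at B: point load 99 at a = 1.7: Pab(L + a)/(6LEI) = 228.9/EI
  θ_A0 = 650.4/EI,  θ_B0 = 536/EI
Flexibility coefficients: a unit moment at one end gives L/(3EI) there and L/(6EI) at the far end, so f₁₁ = f₂₂ = 2.833/EI and f₁₂ = f₂₁ = 1.417/EI.
Compatibility — zero rotation at each built-in end:
  2.833 M_A + 1.417 M_B = 650.4
  1.417 M_A + 2.833 M_B = 536
Solving the pair gives M_A = 180 kN·m and M_B = 99.18 kN·m (hogging).

M_A = 180 kN·m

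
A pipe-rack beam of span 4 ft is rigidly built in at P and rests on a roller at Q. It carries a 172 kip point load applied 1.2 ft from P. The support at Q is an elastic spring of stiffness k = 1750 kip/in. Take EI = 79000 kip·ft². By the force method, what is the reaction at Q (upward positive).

Release the roller at Q. Primary structure: cantilever fixed at P.
Downward deflection at the released point Q due to the loads:
  point load 172 at a = 1.2: Pa²(3L − a)/(6EI) = 445.8/EI
Flexibility coefficient — unit upward force at Q: δ_{QQ} = L³/(3EI) = 21.33/EI.
With EI = 79000 kip·ft²: δ_0 = 0.005643 ft and δ_{QQ} = 0.00027 ft/kip.
Compatibility — the spring shortens by R_Q/k under the reaction it provides: δ_0 − R_Q·δ_{QQ} = R_Q/k. With 1/k = 1/(1750×12) ft/kip = 0.000048 ft/kip, R_Q = δ_0 / (δ_{QQ} + 1/k) = 0.005643 / (0.00027 + 0.000048) = 17.77 kip.

R_Q = 17.77 kip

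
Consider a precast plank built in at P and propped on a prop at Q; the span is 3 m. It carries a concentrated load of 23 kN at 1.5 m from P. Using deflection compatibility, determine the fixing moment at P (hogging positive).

M_P = 12.94 kN·m

Release the roller at Q. Primary structure: cantilever fixed at P.
Downward deflection at the released point Q due to the loads:
  point load 23 at a = 1.5: Pa²(3L − a)/(6EI) = 64.69/EI
Flexibility coefficient — unit upward force at Q: δ_{QQ} = L³/(3EI) = 9/EI.
Compatibility at Q: δ_0 − R_Q·δ_{QQ} = 0, so R_Q = 64.69/9 = 7.188 kN.
Moment equilibrium about P: M_P = Σ(load moments about P) − R_Q·L = 34.5 − 7.188×3 = 12.94 kN·m.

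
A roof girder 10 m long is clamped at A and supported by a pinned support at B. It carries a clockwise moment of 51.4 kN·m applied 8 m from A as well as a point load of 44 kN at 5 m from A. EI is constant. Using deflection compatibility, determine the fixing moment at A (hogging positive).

Remove the prop at B; the released (primary) structure is a cantilever built in at A.
Downward deflection at the released point B due to the loads:
  clockwise couple 51.4 at a = 8: M₀a(2L − a)/(2EI) = 2467/EI
  point load 44 at a = 5: Pa²(3L − a)/(6EI) = 4583/EI
  δ_0 = 7051/EI
Tip deflection under a unit load at B: L³/(3EI) = 333.3/EI.
The prop prevents deflection at B: R_B = δ_0/δ_{BB} = 7051/333.3 = 21.15 kN.
Moment equilibrium about A: M_A = Σ(load moments about A) − R_B·L = 271.4 − 21.15×10 = 59.88 kN·m.

M_A = 59.88 kN·m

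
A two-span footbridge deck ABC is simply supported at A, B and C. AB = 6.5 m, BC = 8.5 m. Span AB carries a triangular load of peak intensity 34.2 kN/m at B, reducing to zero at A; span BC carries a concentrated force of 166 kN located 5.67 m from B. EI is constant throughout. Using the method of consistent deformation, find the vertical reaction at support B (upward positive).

R_B = 172.8 kN

Release continuity at B by inserting a hinge; the redundant is the internal moment M_B. The primary structure is two simply-supported spans AB and BC.
End slopes at the hinge B, treating each span as simply supported:
  span AB: triangular load, peak 34.2: w₀L³/(45EI) = 208.7/EI
  span BC: point load 166 at a = 5.67: Pab(L + b)/(6LEI) = 591.7/EI
  relative rotation θ_0 = (208.7 + 591.7)/EI = 800.5/EI
A unit hogging moment at B produces rotation L₁/(3EI) + L₂/(3EI) = 5/EI.
Compatibility: M_B·(L₁+L₂)/(3EI) = θ_0, giving M_B = 160.1 kN·m (hogging).
Span AB, ΣM about A with M_B applied at B: R_B^{AB}·6.5 = 481.6 + 160.1, so R_B^{AB} = 98.73 kN and R_A = 111.2 − 98.73 = 12.42 kN.
Span BC, ΣM about C: R_B^{BC}·8.5 = 469.8 + 160.1, so R_B^{BC} = 74.1 kN and R_C = 166 − 74.1 = 91.9 kN.
R_B = 98.73 + 74.1 = 172.8 kN.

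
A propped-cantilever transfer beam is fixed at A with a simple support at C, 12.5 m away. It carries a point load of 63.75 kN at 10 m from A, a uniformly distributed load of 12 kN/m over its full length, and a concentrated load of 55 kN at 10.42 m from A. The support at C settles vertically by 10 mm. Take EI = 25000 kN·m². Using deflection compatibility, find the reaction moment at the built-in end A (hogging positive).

Release the roller at C. Primary structure: cantilever fixed at A.
Primary-structure tip deflection at C by superposition:
  point load 63.75 at a = 10: Pa²(3L − a)/(6EI) = 29219/EI
  UDL 12: wL⁴/(8EI) = 36621/EI
  point load 55 at a = 10.42: Pa²(3L − a)/(6EI) = 26952/EI
  δ_0 = 92792/EI
Tip deflection under a unit load at C: L³/(3EI) = 651/EI.
With EI = 25000 kN·m²: δ_0 = 3.7117 m and δ_{CC} = 0.026042 m/kN.
Compatibility — the beam at C must follow the support down by 0.01 m: δ_0 − R_C·δ_{CC} = 0.01, so R_C = (3.7117 − 0.01)/0.026042 = 142.1 kN.
Moment equilibrium about A: M_A = Σ(load moments about A) − R_C·L = 2148 − 142.1×12.5 = 371.3 kN·m.

M_A = 371.3 kN·m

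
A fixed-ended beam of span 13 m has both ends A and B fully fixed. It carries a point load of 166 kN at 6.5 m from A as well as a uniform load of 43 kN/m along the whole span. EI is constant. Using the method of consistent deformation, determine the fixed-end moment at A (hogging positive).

Take the two fixed-end moments M_A, M_B as redundants; the released structure is the simple span AB.
End rotations of the released simple span under the applied load (×1/EI):
  at A: point load 166 at a = 6.5: Pab(L + b)/(6LEI) = 1753/EI
  at B: point load 166 at a = 6.5: Pab(L + a)/(6LEI) = 1753/EI
  at A: UDL 43: wL³/(24EI) = 3936/EI
  at B: UDL 43: wL³/(24EI) = 3936/EI
  θ_A0 = 5690/EI,  θ_B0 = 5690/EI
Flexibility coefficients: a unit moment at one end gives L/(3EI) there and L/(6EI) at the far end, so f₁₁ = f₂₂ = 4.333/EI and f₁₂ = f₂₁ = 2.167/EI.
Compatibility — zero rotation at each built-in end:
  4.333 M_A + 2.167 M_B = 5690
  2.167 M_A + 4.333 M_B = 5690
Solving the pair gives M_A = 875.3 kN·m and M_B = 875.3 kN·m (hogging).

M_A = 875.3 kN·m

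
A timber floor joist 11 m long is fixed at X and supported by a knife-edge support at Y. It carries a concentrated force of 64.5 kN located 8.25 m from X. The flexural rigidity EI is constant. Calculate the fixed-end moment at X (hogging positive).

Choose R_Y as the redundant. The primary structure is the cantilever fixed at X.
Free-end deflection of the primary structure under the applied loading (downward +):
  point load 64.5 at a = 8.25: Pa²(3L − a)/(6EI) = 18109/EI
Tip deflection under a unit load at Y: L³/(3EI) = 443.7/EI.
The prop prevents deflection at Y: R_Y = δ_0/δ_{YY} = 18109/443.7 = 40.82 kN.
Moment equilibrium about X: M_X = Σ(load moments about X) − R_Y·L = 532.1 − 40.82×11 = 83.14 kN·m.

M_X = 83.14 kN·m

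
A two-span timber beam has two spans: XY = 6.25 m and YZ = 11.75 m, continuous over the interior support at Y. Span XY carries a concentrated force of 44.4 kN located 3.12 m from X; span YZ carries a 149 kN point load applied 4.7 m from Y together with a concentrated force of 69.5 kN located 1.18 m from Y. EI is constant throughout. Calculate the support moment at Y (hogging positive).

M_Y = 283.2 kN·m

Insert a hinge at Y; M_Y is the redundant, and each span becomes simply supported.
Discontinuity in slope at Y on the released structure — sum the simple-span end rotations:
  span XY: point load 44.4 at a = 3.12: Pab(L + a)/(6LEI) = 108.3/EI
  span YZ: point load 149 at a = 4.7: Pab(L + b)/(6LEI) = 1317/EI
  span YZ: point load 69.5 at a = 1.18: Pab(L + b)/(6LEI) = 274.4/EI
  relative rotation θ_0 = (108.3 + 1591)/EI = 1699/EI
A unit hogging moment at Y produces rotation L₁/(3EI) + L₂/(3EI) = 6/EI.
Slope continuity at Y: θ_0 = M_Y·6/EI, so M_Y = 1699/6 = 283.2 kN·m (hogging).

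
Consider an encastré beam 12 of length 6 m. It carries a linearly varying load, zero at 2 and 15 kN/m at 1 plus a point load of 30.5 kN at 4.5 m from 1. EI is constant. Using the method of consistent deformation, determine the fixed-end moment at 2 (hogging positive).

M_2 = 43.73 kN·m

Release both end moments; the primary structure is a simply-supported span 12 with redundants M_1 and M_2.
On the primary (simply-supported) span, the end slopes from the loading are:
  at 1: triangular load, peak 15: w₀L³/(45EI) = 72/EI
  at 2: triangular load, peak 15: 7w₀L³/(360EI) = 63/EI
  at 1: point load 30.5 at a = 4.5: Pab(L + b)/(6LEI) = 42.89/EI
  at 2: point load 30.5 at a = 4.5: Pab(L + a)/(6LEI) = 60.05/EI
  θ_10 = 114.9/EI,  θ_20 = 123/EI
Flexibility coefficients: a unit moment at one end gives L/(3EI) there and L/(6EI) at the far end, so f₁₁ = f₂₂ = 2/EI and f₁₂ = f₂₁ = 1/EI.
Compatibility — zero rotation at each built-in end:
  2 M_1 + 1 M_2 = 114.9
  1 M_1 + 2 M_2 = 123
Solving the pair gives M_1 = 35.58 kN·m and M_2 = 43.73 kN·m (hogging).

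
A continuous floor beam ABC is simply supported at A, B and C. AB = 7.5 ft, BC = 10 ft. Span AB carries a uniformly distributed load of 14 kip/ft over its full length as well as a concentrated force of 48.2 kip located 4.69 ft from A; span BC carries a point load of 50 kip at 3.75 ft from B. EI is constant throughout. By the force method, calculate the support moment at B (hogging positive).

Insert a hinge at B; M_B is the redundant, and each span becomes simply supported.
Discontinuity in slope at B on the released structure — sum the simple-span end rotations:
  span AB: UDL 14: wL³/(24EI) = 246.1/EI
  span AB: point load 48.2 at a = 4.69: Pab(L + a)/(6LEI) = 172.1/EI
  span BC: point load 50 at a = 3.75: Pab(L + b)/(6LEI) = 317.4/EI
  relative rotation θ_0 = (418.2 + 317.4)/EI = 735.6/EI
A unit hogging moment at B produces rotation L₁/(3EI) + L₂/(3EI) = 5.833/EI.
Slope continuity at B: θ_0 = M_B·5.833/EI, so M_B = 735.6/5.833 = 126.1 kip·ft (hogging).

M_B = 126.1 kip·ft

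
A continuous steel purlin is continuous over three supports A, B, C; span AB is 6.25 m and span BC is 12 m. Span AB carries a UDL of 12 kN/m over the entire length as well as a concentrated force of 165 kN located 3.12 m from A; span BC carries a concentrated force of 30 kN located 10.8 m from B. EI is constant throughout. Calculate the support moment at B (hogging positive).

M_B = 97.97 kN·m

Take M_B as the redundant. Released structure: two simple spans AB and BC with a hinge at B.
End slopes at the hinge B, treating each span as simply supported:
  span AB: UDL 12: wL³/(24EI) = 122.1/EI
  span AB: point load 165 at a = 3.12: Pab(L + a)/(6LEI) = 402.6/EI
  span BC: point load 30 at a = 10.8: Pab(L + b)/(6LEI) = 71.28/EI
  relative rotation θ_0 = (524.7 + 71.28)/EI = 596/EI
A unit hogging moment at B produces rotation L₁/(3EI) + L₂/(3EI) = 6.083/EI.
Compatibility: M_B·(L₁+L₂)/(3EI) = θ_0, giving M_B = 97.97 kN·m (hogging).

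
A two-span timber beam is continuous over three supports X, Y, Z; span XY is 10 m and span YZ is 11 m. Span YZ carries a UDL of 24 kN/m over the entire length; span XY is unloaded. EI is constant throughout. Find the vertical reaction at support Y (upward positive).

R_Y = 168.3 kN

Insert a hinge at Y; M_Y is the redundant, and each span becomes simply supported.
End slopes at the hinge Y, treating each span as simply supported:
  span YZ: UDL 24: wL³/(24EI) = 1331/EI
  relative rotation θ_0 = (0 + 1331)/EI = 1331/EI
A unit hogging moment at Y produces rotation L₁/(3EI) + L₂/(3EI) = 7/EI.
Compatibility: M_Y·(L₁+L₂)/(3EI) = θ_0, giving M_Y = 190.1 kN·m (hogging).
Span XY, ΣM about X with M_Y applied at Y: R_Y^{XY}·10 = 0 + 190.1, so R_Y^{XY} = 19.01 kN and R_X = 0 − 19.01 = -19.01 kN.
Span YZ, ΣM about Z: R_Y^{YZ}·11 = 1452 + 190.1, so R_Y^{YZ} = 149.3 kN and R_Z = 264 − 149.3 = 114.7 kN.
R_Y = 19.01 + 149.3 = 168.3 kN.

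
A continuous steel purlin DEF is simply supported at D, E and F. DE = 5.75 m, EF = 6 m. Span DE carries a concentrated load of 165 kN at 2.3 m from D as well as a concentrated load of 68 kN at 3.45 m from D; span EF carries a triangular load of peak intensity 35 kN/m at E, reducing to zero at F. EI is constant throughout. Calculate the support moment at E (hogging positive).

M_E = 157.6 kN·m

Insert a hinge at E; M_E is the redundant, and each span becomes simply supported.
End slopes at the hinge E, treating each span as simply supported:
  span DE: point load 165 at a = 2.3: Pab(L + a)/(6LEI) = 305.5/EI
  span DE: point load 68 at a = 3.45: Pab(L + a)/(6LEI) = 143.9/EI
  span EF: triangular load, peak 35: w₀L³/(45EI) = 168/EI
  relative rotation θ_0 = (449.4 + 168)/EI = 617.4/EI
A unit hogging moment at E produces rotation L₁/(3EI) + L₂/(3EI) = 3.917/EI.
Slope continuity at E: θ_0 = M_E·3.917/EI, so M_E = 617.4/3.917 = 157.6 kN·m (hogging).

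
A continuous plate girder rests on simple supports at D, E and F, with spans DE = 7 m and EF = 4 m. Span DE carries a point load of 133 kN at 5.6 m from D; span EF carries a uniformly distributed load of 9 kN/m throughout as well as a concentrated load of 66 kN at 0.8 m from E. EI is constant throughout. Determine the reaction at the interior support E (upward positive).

Release continuity at E by inserting a hinge; the redundant is the internal moment M_E. The primary structure is two simply-supported spans DE and EF.
Discontinuity in slope at E on the released structure — sum the simple-span end rotations:
  span DE: point load 133 at a = 5.6: Pab(L + a)/(6LEI) = 312.8/EI
  span EF: UDL 9: wL³/(24EI) = 24/EI
  span EF: point load 66 at a = 0.8: Pab(L + b)/(6LEI) = 50.69/EI
  relative rotation θ_0 = (312.8 + 74.69)/EI = 387.5/EI
A unit hogging moment at E produces rotation L₁/(3EI) + L₂/(3EI) = 3.667/EI.
Slope continuity at E: θ_0 = M_E·3.667/EI, so M_E = 387.5/3.667 = 105.7 kN·m (hogging).
Span DE, ΣM about D with M_E applied at E: R_E^{DE}·7 = 744.8 + 105.7, so R_E^{DE} = 121.5 kN and R_D = 133 − 121.5 = 11.5 kN.
Span EF, ΣM about F: R_E^{EF}·4 = 283.2 + 105.7, so R_E^{EF} = 97.22 kN and R_F = 102 − 97.22 = 4.779 kN.
R_E = 121.5 + 97.22 = 218.7 kN.

R_E = 218.7 kN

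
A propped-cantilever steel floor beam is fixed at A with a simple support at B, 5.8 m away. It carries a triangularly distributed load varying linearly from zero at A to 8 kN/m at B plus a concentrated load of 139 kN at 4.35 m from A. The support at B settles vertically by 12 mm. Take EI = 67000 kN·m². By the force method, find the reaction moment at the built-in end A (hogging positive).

Release the roller at B. Primary structure: cantilever fixed at A.
Deflection at B on the released cantilever, summing each load's contribution:
  triangular load, peak 8 at the free end: 11w₀L⁴/(120EI) = 829.9/EI
  point load 139 at a = 4.35: Pa²(3L − a)/(6EI) = 5721/EI
  δ_0 = 6551/EI
Tip deflection under a unit load at B: L³/(3EI) = 65.04/EI.
With EI = 67000 kN·m²: δ_0 = 0.09777 m and δ_{BB} = 0.000971 m/kN.
Compatibility — the beam at B must follow the support down by 0.012 m: δ_0 − R_B·δ_{BB} = 0.012, so R_B = (0.09777 − 0.012)/0.000971 = 88.36 kN.
Moment equilibrium about A: M_A = Σ(load moments about A) − R_B·L = 694.4 − 88.36×5.8 = 181.9 kN·m.

M_A = 181.9 kN·m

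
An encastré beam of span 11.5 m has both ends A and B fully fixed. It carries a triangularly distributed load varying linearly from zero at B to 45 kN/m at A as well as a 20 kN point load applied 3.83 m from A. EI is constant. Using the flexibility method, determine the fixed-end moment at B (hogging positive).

Take the two fixed-end moments M_A, M_B as redundants; the released structure is the simple span AB.
On the primary (simply-supported) span, the end slopes from the loading are:
  at A: triangular load, peak 45: w₀L³/(45EI) = 1521/EI
  at B: triangular load, peak 45: 7w₀L³/(360EI) = 1331/EI
  at A: point load 20 at a = 3.83: Pab(L + b)/(6LEI) = 163.2/EI
  at B: point load 20 at a = 3.83: Pab(L + a)/(6LEI) = 130.5/EI
  θ_A0 = 1684/EI,  θ_B0 = 1461/EI
Flexibility coefficients: a unit moment at one end gives L/(3EI) there and L/(6EI) at the far end, so f₁₁ = f₂₂ = 3.833/EI and f₁₂ = f₂₁ = 1.917/EI.
Compatibility — zero rotation at each built-in end:
  3.833 M_A + 1.917 M_B = 1684
  1.917 M_A + 3.833 M_B = 1461
Solving the pair gives M_A = 331.6 kN·m and M_B = 215.4 kN·m (hogging).

M_B = 215.4 kN·m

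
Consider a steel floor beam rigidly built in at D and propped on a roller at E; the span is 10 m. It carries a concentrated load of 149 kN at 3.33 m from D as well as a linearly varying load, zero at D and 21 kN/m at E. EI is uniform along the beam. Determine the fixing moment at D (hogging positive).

Take the reaction at E as the redundant and release it; the primary structure is a cantilever fixed at D.
Primary-structure tip deflection at E by superposition:
  point load 149 at a = 3.33: Pa²(3L − a)/(6EI) = 7344/EI
  triangular load, peak 21 at the free end: 11w₀L⁴/(120EI) = 19250/EI
  δ_0 = 26594/EI
Tip deflection under a unit load at E: L³/(3EI) = 333.3/EI.
The prop prevents deflection at E: R_E = δ_0/δ_{EE} = 26594/333.3 = 79.78 kN.
Moment equilibrium about D: M_D = Σ(load moments about D) − R_E·L = 1196 − 79.78×10 = 398.3 kN·m.

M_D = 398.3 kN·m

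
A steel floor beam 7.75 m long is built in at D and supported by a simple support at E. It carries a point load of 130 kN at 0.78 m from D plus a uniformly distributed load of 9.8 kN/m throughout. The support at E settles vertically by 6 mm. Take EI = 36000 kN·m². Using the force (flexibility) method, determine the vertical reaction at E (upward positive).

R_E = 29 kN

Choose R_E as the redundant. The primary structure is the cantilever fixed at D.
Free-end deflection of the primary structure under the applied loading (downward +):
  point load 130 at a = 0.78: Pa²(3L − a)/(6EI) = 296.2/EI
  UDL 9.8: wL⁴/(8EI) = 4419/EI
  δ_0 = 4715/EI
Tip deflection under a unit load at E: L³/(3EI) = 155.2/EI.
With EI = 36000 kN·m²: δ_0 = 0.13098 m and δ_{EE} = 0.00431 m/kN.
Compatibility — the beam at E must follow the support down by 0.006 m: δ_0 − R_E·δ_{EE} = 0.006, so R_E = (0.13098 − 0.006)/0.00431 = 29 kN.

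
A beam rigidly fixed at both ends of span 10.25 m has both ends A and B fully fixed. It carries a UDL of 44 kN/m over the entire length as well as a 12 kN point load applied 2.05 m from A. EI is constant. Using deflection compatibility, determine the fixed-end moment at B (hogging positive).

M_B = 389.2 kN·m

Release both end moments; the primary structure is a simply-supported span AB with redundants M_A and M_B.
End rotations of the released simple span under the applied load (×1/EI):
  at A: UDL 44: wL³/(24EI) = 1974/EI
  at B: UDL 44: wL³/(24EI) = 1974/EI
  at A: point load 12 at a = 2.05: Pab(L + b)/(6LEI) = 60.52/EI
  at B: point load 12 at a = 2.05: Pab(L + a)/(6LEI) = 40.34/EI
  θ_A0 = 2035/EI,  θ_B0 = 2015/EI
Flexibility coefficients: a unit moment at one end gives L/(3EI) there and L/(6EI) at the far end, so f₁₁ = f₂₂ = 3.417/EI and f₁₂ = f₂₁ = 1.708/EI.
Compatibility — zero rotation at each built-in end:
  3.417 M_A + 1.708 M_B = 2035
  1.708 M_A + 3.417 M_B = 2015
Solving the pair gives M_A = 401 kN·m and M_B = 389.2 kN·m (hogging).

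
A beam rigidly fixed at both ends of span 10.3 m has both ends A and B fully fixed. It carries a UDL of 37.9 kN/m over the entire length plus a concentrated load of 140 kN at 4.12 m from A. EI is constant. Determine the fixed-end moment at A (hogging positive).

Release both end moments; the primary structure is a simply-supported span AB with redundants M_A and M_B.
On the primary (simply-supported) span, the end slopes from the loading are:
  at A: UDL 37.9: wL³/(24EI) = 1726/EI
  at B: UDL 37.9: wL³/(24EI) = 1726/EI
  at A: point load 140 at a = 4.12: Pab(L + b)/(6LEI) = 950.6/EI
  at B: point load 140 at a = 4.12: Pab(L + a)/(6LEI) = 831.7/EI
  θ_A0 = 2676/EI,  θ_B0 = 2557/EI
Flexibility coefficients: a unit moment at one end gives L/(3EI) there and L/(6EI) at the far end, so f₁₁ = f₂₂ = 3.433/EI and f₁₂ = f₂₁ = 1.717/EI.
Compatibility — zero rotation at each built-in end:
  3.433 M_A + 1.717 M_B = 2676
  1.717 M_A + 3.433 M_B = 2557
Solving the pair gives M_A = 542.7 kN·m and M_B = 473.5 kN·m (hogging).

M_A = 542.7 kN·m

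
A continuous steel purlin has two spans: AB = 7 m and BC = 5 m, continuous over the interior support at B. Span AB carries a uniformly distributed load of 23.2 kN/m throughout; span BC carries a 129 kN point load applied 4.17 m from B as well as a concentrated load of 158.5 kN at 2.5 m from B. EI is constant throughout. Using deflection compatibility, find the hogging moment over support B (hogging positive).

Take M_B as the redundant. Released structure: two simple spans AB and BC with a hinge at B.
Discontinuity in slope at B on the released structure — sum the simple-span end rotations:
  span AB: UDL 23.2: wL³/(24EI) = 331.6/EI
  span BC: point load 129 at a = 4.17: Pab(L + b)/(6LEI) = 86.77/EI
  span BC: point load 158.5 at a = 2.5: Pab(L + b)/(6LEI) = 247.7/EI
  relative rotation θ_0 = (331.6 + 334.4)/EI = 666/EI
A unit hogging moment at B produces rotation L₁/(3EI) + L₂/(3EI) = 4/EI.
Compatibility: M_B·(L₁+L₂)/(3EI) = θ_0, giving M_B = 166.5 kN·m (hogging).

M_B = 166.5 kN·m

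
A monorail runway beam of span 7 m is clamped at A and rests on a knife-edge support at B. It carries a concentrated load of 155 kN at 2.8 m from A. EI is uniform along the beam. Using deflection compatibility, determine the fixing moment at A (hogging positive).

Take the reaction at B as the redundant and release it; the primary structure is a cantilever fixed at A.
Primary-structure tip deflection at B by superposition:
  point load 155 at a = 2.8: Pa²(3L − a)/(6EI) = 3686/EI
Tip deflection under a unit load at B: L³/(3EI) = 114.3/EI.
The prop prevents deflection at B: R_B = δ_0/δ_{BB} = 3686/114.3 = 32.24 kN.
Moment equilibrium about A: M_A = Σ(load moments about A) − R_B·L = 434 − 32.24×7 = 208.3 kN·m.

M_A = 208.3 kN·m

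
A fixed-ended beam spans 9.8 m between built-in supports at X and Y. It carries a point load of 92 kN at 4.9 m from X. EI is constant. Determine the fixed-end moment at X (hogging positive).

Take the two fixed-end moments M_X, M_Y as redundants; the released structure is the simple span XY.
Simple-span end rotations at X and Y under the given loads:
  at X: point load 92 at a = 4.9: Pab(L + b)/(6LEI) = 552.2/EI
  at Y: point load 92 at a = 4.9: Pab(L + a)/(6LEI) = 552.2/EI
  θ_X0 = 552.2/EI,  θ_Y0 = 552.2/EI
Flexibility coefficients: a unit moment at one end gives L/(3EI) there and L/(6EI) at the far end, so f₁₁ = f₂₂ = 3.267/EI and f₁₂ = f₂₁ = 1.633/EI.
Compatibility — zero rotation at each built-in end:
  3.267 M_X + 1.633 M_Y = 552.2
  1.633 M_X + 3.267 M_Y = 552.2
Solving the pair gives M_X = 112.7 kN·m and M_Y = 112.7 kN·m (hogging).

M_X = 112.7 kN·m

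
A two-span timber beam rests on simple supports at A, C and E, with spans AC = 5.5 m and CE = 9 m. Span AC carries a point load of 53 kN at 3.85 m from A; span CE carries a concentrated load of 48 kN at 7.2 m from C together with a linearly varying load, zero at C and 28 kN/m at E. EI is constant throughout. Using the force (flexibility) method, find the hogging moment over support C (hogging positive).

Take M_C as the redundant. Released structure: two simple spans AC and CE with a hinge at C.
Rotations at C on the released spans (each span's end-slope, ×1/EI):
  span AC: point load 53 at a = 3.85: Pab(L + a)/(6LEI) = 95.39/EI
  span CE: point load 48 at a = 7.2: Pab(L + b)/(6LEI) = 124.4/EI
  span CE: triangular load, peak 28: 7w₀L³/(360EI) = 396.9/EI
  relative rotation θ_0 = (95.39 + 521.3)/EI = 616.7/EI
A unit hogging moment at C produces rotation L₁/(3EI) + L₂/(3EI) = 4.833/EI.
Slope continuity at C: θ_0 = M_C·4.833/EI, so M_C = 616.7/4.833 = 127.6 kN·m (hogging).

M_C = 127.6 kN·m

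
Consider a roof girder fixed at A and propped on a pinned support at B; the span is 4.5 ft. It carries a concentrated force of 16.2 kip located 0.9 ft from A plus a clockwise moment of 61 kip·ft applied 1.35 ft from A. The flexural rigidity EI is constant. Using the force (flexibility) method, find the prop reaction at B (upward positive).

Release the roller at B. Primary structure: cantilever fixed at A.
Deflection at B on the released cantilever, summing each load's contribution:
  point load 16.2 at a = 0.9: Pa²(3L − a)/(6EI) = 27.56/EI
  clockwise couple 61 at a = 1.35: M₀a(2L − a)/(2EI) = 315/EI
  δ_0 = 342.5/EI
Flexibility coefficient — unit upward force at B: δ_{BB} = L³/(3EI) = 30.38/EI.
Compatibility at B: δ_0 − R_B·δ_{BB} = 0, so R_B = 342.5/30.38 = 11.28 kip.

R_B = 11.28 kip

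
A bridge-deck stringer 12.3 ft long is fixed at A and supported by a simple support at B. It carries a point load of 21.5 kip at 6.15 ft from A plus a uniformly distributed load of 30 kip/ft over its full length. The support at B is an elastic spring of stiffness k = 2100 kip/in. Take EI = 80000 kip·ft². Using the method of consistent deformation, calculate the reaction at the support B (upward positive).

R_B = 144.4 kip

Take the reaction at B as the redundant and release it; the primary structure is a cantilever fixed at A.
Free-end deflection of the primary structure under the applied loading (downward +):
  point load 21.5 at a = 6.15: Pa²(3L − a)/(6EI) = 4168/EI
  UDL 30: wL⁴/(8EI) = 85832/EI
  δ_0 = 90000/EI
Tip deflection under a unit load at B: L³/(3EI) = 620.3/EI.
With EI = 80000 kip·ft²: δ_0 = 1.125 ft and δ_{BB} = 0.007754 ft/kip.
Compatibility — the spring shortens by R_B/k under the reaction it provides: δ_0 − R_B·δ_{BB} = R_B/k. With 1/k = 1/(2100×12) ft/kip = 0.00004 ft/kip, R_B = δ_0 / (δ_{BB} + 1/k) = 1.125 / (0.007754 + 0.00004) = 144.4 kip.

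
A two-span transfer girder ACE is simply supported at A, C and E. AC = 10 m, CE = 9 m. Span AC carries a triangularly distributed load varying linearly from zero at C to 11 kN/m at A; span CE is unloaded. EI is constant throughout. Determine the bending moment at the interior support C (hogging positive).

M_C = 33.77 kN·m

Release continuity at C by inserting a hinge; the redundant is the internal moment M_C. The primary structure is two simply-supported spans AC and CE.
Discontinuity in slope at C on the released structure — sum the simple-span end rotations:
  span AC: triangular load, peak 11: 7w₀L³/(360EI) = 213.9/EI
  relative rotation θ_0 = (213.9 + 0)/EI = 213.9/EI
A unit hogging moment at C produces rotation L₁/(3EI) + L₂/(3EI) = 6.333/EI.
Slope continuity at C: θ_0 = M_C·6.333/EI, so M_C = 213.9/6.333 = 33.77 kN·m (hogging).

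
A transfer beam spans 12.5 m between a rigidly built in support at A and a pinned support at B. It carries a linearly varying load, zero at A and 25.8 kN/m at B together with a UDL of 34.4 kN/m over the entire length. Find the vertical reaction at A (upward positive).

Release the roller at B. Primary structure: cantilever fixed at A.
Free-end deflection of the primary structure under the applied loading (downward +):
  triangular load, peak 25.8 at the free end: 11w₀L⁴/(120EI) = 57739/EI
  UDL 34.4: wL⁴/(8EI) = 104980/EI
  δ_0 = 162720/EI
Flexibility coefficient — unit upward force at B: δ_{BB} = L³/(3EI) = 651/EI.
The prop prevents deflection at B: R_B = δ_0/δ_{BB} = 162720/651 = 249.9 kN.
Vertical equilibrium: R_A = ΣP − R_B = 591.2 − 249.9 = 341.3 kN.

R_A = 341.3 kN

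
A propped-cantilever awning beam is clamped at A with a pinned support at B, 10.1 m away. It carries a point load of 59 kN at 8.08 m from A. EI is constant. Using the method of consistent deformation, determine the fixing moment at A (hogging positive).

Remove the prop at B; the released (primary) structure is a cantilever built in at A.
Deflection at B on the released cantilever, summing each load's contribution:
  point load 59 at a = 8.08: Pa²(3L − a)/(6EI) = 14265/EI
Tip deflection under a unit load at B: L³/(3EI) = 343.4/EI.
The prop prevents deflection at B: R_B = δ_0/δ_{BB} = 14265/343.4 = 41.54 kN.
Moment equilibrium about A: M_A = Σ(load moments about A) − R_B·L = 476.7 − 41.54×10.1 = 57.21 kN·m.

M_A = 57.21 kN·m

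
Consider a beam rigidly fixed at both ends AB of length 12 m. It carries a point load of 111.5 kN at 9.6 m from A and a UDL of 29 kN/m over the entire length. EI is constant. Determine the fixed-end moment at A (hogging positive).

Release both end moments; the primary structure is a simply-supported span AB with redundants M_A and M_B.
Simple-span end rotations at A and B under the given loads:
  at A: point load 111.5 at a = 9.6: Pab(L + b)/(6LEI) = 513.8/EI
  at B: point load 111.5 at a = 9.6: Pab(L + a)/(6LEI) = 770.7/EI
  at A: UDL 29: wL³/(24EI) = 2088/EI
  at B: UDL 29: wL³/(24EI) = 2088/EI
  θ_A0 = 2602/EI,  θ_B0 = 2859/EI
Flexibility coefficients: a unit moment at one end gives L/(3EI) there and L/(6EI) at the far end, so f₁₁ = f₂₂ = 4/EI and f₁₂ = f₂₁ = 2/EI.
Compatibility — zero rotation at each built-in end:
  4 M_A + 2 M_B = 2602
  2 M_A + 4 M_B = 2859
Solving the pair gives M_A = 390.8 kN·m and M_B = 519.3 kN·m (hogging).

M_A = 390.8 kN·m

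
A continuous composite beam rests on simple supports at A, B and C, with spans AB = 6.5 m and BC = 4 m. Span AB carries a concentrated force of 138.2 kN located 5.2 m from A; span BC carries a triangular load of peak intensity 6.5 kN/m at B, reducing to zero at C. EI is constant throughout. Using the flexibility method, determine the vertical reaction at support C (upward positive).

Release continuity at B by inserting a hinge; the redundant is the internal moment M_B. The primary structure is two simply-supported spans AB and BC.
Discontinuity in slope at B on the released structure — sum the simple-span end rotations:
  span AB: point load 138.2 at a = 5.2: Pab(L + a)/(6LEI) = 280.3/EI
  span BC: triangular load, peak 6.5: w₀L³/(45EI) = 9.244/EI
  relative rotation θ_0 = (280.3 + 9.244)/EI = 289.5/EI
A unit hogging moment at B produces rotation L₁/(3EI) + L₂/(3EI) = 3.5/EI.
Compatibility: M_B·(L₁+L₂)/(3EI) = θ_0, giving M_B = 82.72 kN·m (hogging).
Span BC, ΣM about C: R_B^{BC}·4 = 34.67 + 82.72, so R_B^{BC} = 29.35 kN and R_C = 13 − 29.35 = -16.35 kN.

R_C = -16.35 kN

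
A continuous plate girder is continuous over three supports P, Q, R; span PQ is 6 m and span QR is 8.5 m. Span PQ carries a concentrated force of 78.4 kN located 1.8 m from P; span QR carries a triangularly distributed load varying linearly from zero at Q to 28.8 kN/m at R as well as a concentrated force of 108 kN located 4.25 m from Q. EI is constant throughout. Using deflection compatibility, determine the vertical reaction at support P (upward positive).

R_P = 21.78 kN

Release continuity at Q by inserting a hinge; the redundant is the internal moment M_Q. The primary structure is two simply-supported spans PQ and QR.
Discontinuity in slope at Q on the released structure — sum the simple-span end rotations:
  span PQ: point load 78.4 at a = 1.8: Pab(L + a)/(6LEI) = 128.4/EI
  span QR: triangular load, peak 28.8: 7w₀L³/(360EI) = 343.9/EI
  span QR: point load 108 at a = 4.25: Pab(L + b)/(6LEI) = 487.7/EI
  relative rotation θ_0 = (128.4 + 831.6)/EI = 960/EI
A unit hogging moment at Q produces rotation L₁/(3EI) + L₂/(3EI) = 4.833/EI.
Compatibility: M_Q·(L₁+L₂)/(3EI) = θ_0, giving M_Q = 198.6 kN·m (hogging).
Span PQ, ΣM about P with M_Q applied at Q: R_Q^{PQ}·6 = 141.1 + 198.6, so R_Q^{PQ} = 56.62 kN and R_P = 78.4 − 56.62 = 21.78 kN.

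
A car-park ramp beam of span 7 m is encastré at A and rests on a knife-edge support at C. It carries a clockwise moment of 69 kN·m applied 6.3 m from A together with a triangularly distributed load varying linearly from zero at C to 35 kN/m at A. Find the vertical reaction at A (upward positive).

Choose R_C as the redundant. The primary structure is the cantilever fixed at A.
Downward deflection at the released point C due to the loads:
  clockwise couple 69 at a = 6.3: M₀a(2L − a)/(2EI) = 1674/EI
  triangular load, peak 35 at the fixed end: w₀L⁴/(30EI) = 2801/EI
  δ_0 = 4475/EI
Flexibility coefficient — unit upward force at C: δ_{CC} = L³/(3EI) = 114.3/EI.
Compatibility at C: δ_0 − R_C·δ_{CC} = 0, so R_C = 4475/114.3 = 39.14 kN.
Vertical equilibrium: R_A = ΣP − R_C = 122.5 − 39.14 = 83.36 kN.

R_A = 83.36 kN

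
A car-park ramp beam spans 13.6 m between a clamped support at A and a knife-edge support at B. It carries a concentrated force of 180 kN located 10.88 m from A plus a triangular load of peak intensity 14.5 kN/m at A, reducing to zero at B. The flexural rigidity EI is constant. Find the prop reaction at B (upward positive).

R_B = 146.4 kN

Release the roller at B. Primary structure: cantilever fixed at A.
Downward deflection at the released point B due to the loads:
  point load 180 at a = 10.88: Pa²(3L − a)/(6EI) = 106253/EI
  triangular load, peak 14.5 at the fixed end: w₀L⁴/(30EI) = 16535/EI
  δ_0 = 122788/EI
Flexibility coefficient — unit upward force at B: δ_{BB} = L³/(3EI) = 838.5/EI.
Compatibility at B: δ_0 − R_B·δ_{BB} = 0, so R_B = 122788/838.5 = 146.4 kN.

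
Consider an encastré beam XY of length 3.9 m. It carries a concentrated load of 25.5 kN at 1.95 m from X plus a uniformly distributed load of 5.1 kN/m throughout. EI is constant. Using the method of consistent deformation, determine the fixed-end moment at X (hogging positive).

M_X = 18.9 kN·m

Take the two fixed-end moments M_X, M_Y as redundants; the released structure is the simple span XY.
On the primary (simply-supported) span, the end slopes from the loading are:
  at X: point load 25.5 at a = 1.95: Pab(L + b)/(6LEI) = 24.24/EI
  at Y: point load 25.5 at a = 1.95: Pab(L + a)/(6LEI) = 24.24/EI
  at X: UDL 5.1: wL³/(24EI) = 12.61/EI
  at Y: UDL 5.1: wL³/(24EI) = 12.61/EI
  θ_X0 = 36.85/EI,  θ_Y0 = 36.85/EI
Flexibility coefficients: a unit moment at one end gives L/(3EI) there and L/(6EI) at the far end, so f₁₁ = f₂₂ = 1.3/EI and f₁₂ = f₂₁ = 0.65/EI.
Compatibility — zero rotation at each built-in end:
  1.3 M_X + 0.65 M_Y = 36.85
  0.65 M_X + 1.3 M_Y = 36.85
Solving the pair gives M_X = 18.9 kN·m and M_Y = 18.9 kN·m (hogging).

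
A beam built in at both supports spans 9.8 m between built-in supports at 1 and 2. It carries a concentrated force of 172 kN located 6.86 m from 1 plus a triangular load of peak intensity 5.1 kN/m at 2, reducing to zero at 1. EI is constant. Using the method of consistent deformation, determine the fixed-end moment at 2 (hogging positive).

M_2 = 272.3 kN·m

Release both end moments; the primary structure is a simply-supported span 12 with redundants M_1 and M_2.
On the primary (simply-supported) span, the end slopes from the loading are:
  at 1: point load 172 at a = 6.86: Pab(L + b)/(6LEI) = 751.6/EI
  at 2: point load 172 at a = 6.86: Pab(L + a)/(6LEI) = 982.9/EI
  at 1: triangular load, peak 5.1: 7w₀L³/(360EI) = 93.33/EI
  at 2: triangular load, peak 5.1: w₀L³/(45EI) = 106.7/EI
  θ_10 = 844.9/EI,  θ_20 = 1090/EI
Flexibility coefficients: a unit moment at one end gives L/(3EI) there and L/(6EI) at the far end, so f₁₁ = f₂₂ = 3.267/EI and f₁₂ = f₂₁ = 1.633/EI.
Compatibility — zero rotation at each built-in end:
  3.267 M_1 + 1.633 M_2 = 844.9
  1.633 M_1 + 3.267 M_2 = 1090
Solving the pair gives M_1 = 122.5 kN·m and M_2 = 272.3 kN·m (hogging).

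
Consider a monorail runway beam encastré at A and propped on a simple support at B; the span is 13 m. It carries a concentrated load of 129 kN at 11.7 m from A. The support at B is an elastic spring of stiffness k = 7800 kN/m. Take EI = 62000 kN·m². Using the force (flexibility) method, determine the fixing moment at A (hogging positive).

M_A = 98.33 kN·m

Choose R_B as the redundant. The primary structure is the cantilever fixed at A.
Downward deflection at the released point B due to the loads:
  point load 129 at a = 11.7: Pa²(3L − a)/(6EI) = 80348/EI
Tip deflection under a unit load at B: L³/(3EI) = 732.3/EI.
With EI = 62000 kN·m²: δ_0 = 1.2959 m and δ_{BB} = 0.011812 m/kN.
Compatibility — the spring shortens by R_B/k under the reaction it provides: δ_0 − R_B·δ_{BB} = R_B/k. With 1/k = 0.000128 m/kN, R_B = δ_0 / (δ_{BB} + 1/k) = 1.2959 / (0.011812 + 0.000128) = 108.5 kN.
Moment equilibrium about A: M_A = Σ(load moments about A) − R_B·L = 1509 − 108.5×13 = 98.33 kN·m.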